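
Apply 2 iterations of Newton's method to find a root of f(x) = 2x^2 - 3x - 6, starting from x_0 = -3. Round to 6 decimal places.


Newton's method: x_(n+1) = x_n - f(x_n)/f'(x_n)
f(x) = 2x^2 - 3x - 6
f'(x) = 4x - 3

Iteration 1:
  f(-3.000000) = 21.000000
  f'(-3.000000) = -15.000000
  x_1 = -3.000000 - (21.000000)/(-15.000000) = -1.600000

Iteration 2:
  f(-1.600000) = 3.920000
  f'(-1.600000) = -9.400000
  x_2 = -1.600000 - (3.920000)/(-9.400000) = -1.182979

x_2 = -1.182979


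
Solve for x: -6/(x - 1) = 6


Multiply both sides by (x - 1): -6 = 6(x - 1)
Distribute: -6 = 6x - 6
6x = -6 + 6 = 0
x = 0

x = 0


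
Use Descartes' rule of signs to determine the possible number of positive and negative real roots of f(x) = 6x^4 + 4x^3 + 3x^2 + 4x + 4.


Descartes' rule of signs:

For positive roots, count sign changes in f(x) = 6x^4 + 4x^3 + 3x^2 + 4x + 4:
Signs of coefficients: +, +, +, +, +
Number of sign changes: 0
Possible positive real roots: 0

For negative roots, examine f(-x) = 6x^4 - 4x^3 + 3x^2 - 4x + 4:
Signs of coefficients: +, -, +, -, +
Number of sign changes: 4
Possible negative real roots: 4, 2, 0

Positive roots: 0; Negative roots: 4 or 2 or 0


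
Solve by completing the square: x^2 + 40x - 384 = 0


Start: x^2 + 40x - 384 = 0
Move constant: x^2 + 40x = 384
Half of 40 is 20, squared is 400
Add 400 to both sides: x^2 + 40x + 400 = 784
(x + 20)^2 = 784
x + 20 = ±28
x = -20 + 28 = 8 or x = -20 - 28 = -48

x = -48, x = 8


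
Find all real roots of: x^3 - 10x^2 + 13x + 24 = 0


Let p(x) = x^3 - 10x^2 + 13x + 24. By the rational root theorem (leading coefficient 1), any rational root is an integer divisor of 24: try ±1, ±2, ... in turn.
Test x = 1: value = 28 ≠ 0.
Test x = -1: value = 0 ✓, so (x + 1) is a factor.
Synthetic division by (x + 1): bring down 1; 1(-1) - 10 = -11; (-11)(-1) + 13 = 24; 24(-1) + 24 = 0 → quotient x^2 - 11x + 24, remainder 0.
Solve the quadratic x^2 - 11x + 24 = 0: discriminant = (-11)^2 - 4(1)(24) = 121 - 96 = 25.
sqrt(25) = 5, so x = (11 ± 5)/2: x = 8 or x = 3.

x = -1, x = 3, x = 8


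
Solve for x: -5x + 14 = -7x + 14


Starting with: -5x + 14 = -7x + 14
Move all x terms to left: (-5 + 7)x = 14 - 14
Simplify: 2x = 0
Divide both sides by 2: x = 0

x = 0


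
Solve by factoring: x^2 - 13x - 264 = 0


We need two numbers that multiply to -264 and add to -13.
Those numbers are 11 and -24 (since 11 * (-24) = -264 and 11 + (-24) = -13).
So x^2 - 13x - 264 = (x + 11)(x - 24) = 0
Setting each factor to zero: x = -11 or x = 24

x = -11, x = 24


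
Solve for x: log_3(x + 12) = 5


Convert to exponential form: x + 12 = 3^5 = 243
x = 243 - 12 = 231
Check: log_3(231 + 12) = log_3(243) = log_3(243) = 5 ✓

x = 231


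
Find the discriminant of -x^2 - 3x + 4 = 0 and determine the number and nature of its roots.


For ax^2 + bx + c = 0, discriminant D = b^2 - 4ac
Here a = -1, b = -3, c = 4
D = (-3)^2 - 4(-1)(4) = 9 + 16 = 25

D = 25 > 0 and is a perfect square (sqrt = 5)
The equation has 2 distinct real rational roots.

Discriminant = 25, 2 distinct real rational roots


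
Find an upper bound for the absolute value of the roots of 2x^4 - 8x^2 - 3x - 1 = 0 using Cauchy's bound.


Cauchy's bound: all roots r satisfy |r| <= 1 + max(|a_i/a_n|) for i = 0,...,n-1
where a_n is the leading coefficient.

Coefficients: [2, 0, -8, -3, -1]
Leading coefficient a_n = 2
Ratios |a_i/a_n|: 0, 4, 3/2, 1/2
Maximum ratio: 4
Cauchy's bound: |r| <= 1 + 4 = 5

Upper bound = 5


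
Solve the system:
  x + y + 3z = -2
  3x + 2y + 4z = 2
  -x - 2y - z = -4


Using Cramer's rule. Expand each determinant along the first row.
D  = 1*[2*(-1) - 4*(-2)] - 1*[3*(-1) - 4*(-1)] + 3*[3*(-2) - 2*(-1)]
  = 1*(6) - 1*(1) + 3*(-4) = -7
Dx = (-2)*[2*(-1) - 4*(-2)] - 1*[2*(-1) - 4*(-4)] + 3*[2*(-2) - 2*(-4)]
  = (-2)*(6) - 1*(14) + 3*(4) = -14
Dy = 1*[2*(-1) - 4*(-4)] - (-2)*[3*(-1) - 4*(-1)] + 3*[3*(-4) - 2*(-1)]
  = 1*(14) - (-2)*(1) + 3*(-10) = -14
Dz = 1*[2*(-4) - 2*(-2)] - 1*[3*(-4) - 2*(-1)] + (-2)*[3*(-2) - 2*(-1)]
  = 1*(-4) - 1*(-10) + (-2)*(-4) = 14
x = Dx/D = -14/-7 = 2, y = Dy/D = -14/-7 = 2, z = Dz/D = 14/-7 = -2
Check eq1: (1)(2) + (1)(2) + (3)(-2) = -2 = -2 ✓
Check eq2: (3)(2) + (2)(2) + (4)(-2) = 2 = 2 ✓
Check eq3: (-1)(2) + (-2)(2) + (-1)(-2) = -4 = -4 ✓

x = 2, y = 2, z = -2


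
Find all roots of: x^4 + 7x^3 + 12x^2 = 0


The lowest-degree term is x^2, so x = 0 is a root with multiplicity 2. Factor out x^2:
  x^2 + 7x + 12 = 0
Solve the quadratic x^2 + 7x + 12 = 0: discriminant = 7^2 - 4(1)(12) = 49 - 48 = 1.
sqrt(1) = 1, so x = (-7 ± 1)/2: x = -3 or x = -4.
Collecting all roots found:

x = -4, x = -3, x = 0 (multiplicity 2)


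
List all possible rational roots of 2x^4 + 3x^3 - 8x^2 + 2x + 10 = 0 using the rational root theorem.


Rational root theorem: possible roots are ±p/q where:
  p divides the constant term (10): p ∈ {1, 2, 5, 10}
  q divides the leading coefficient (2): q ∈ {1, 2}

All possible rational roots: -10, -5, -5/2, -2, -1, -1/2, 1/2, 1, 2, 5/2, 5, 10

-10, -5, -5/2, -2, -1, -1/2, 1/2, 1, 2, 5/2, 5, 10


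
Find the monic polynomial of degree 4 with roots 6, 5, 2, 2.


A monic polynomial with roots 6, 5, 2, 2 is:
p(x) = (x - 6)(x - 5)(x - 2)(x - 2)
After multiplying by (x - 6): x - 6
After multiplying by (x - 5): x^2 - 11x + 30
After multiplying by (x - 2): x^3 - 13x^2 + 52x - 60
After multiplying by (x - 2): x^4 - 15x^3 + 78x^2 - 164x + 120

x^4 - 15x^3 + 78x^2 - 164x + 120


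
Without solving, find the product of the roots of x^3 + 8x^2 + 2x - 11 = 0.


By Vieta's formulas for x^3 + bx^2 + cx + d = 0:
  r1 + r2 + r3 = -b/a = -8
  r1*r2 + r1*r3 + r2*r3 = c/a = 2
  r1*r2*r3 = -d/a = 11


Product = 11


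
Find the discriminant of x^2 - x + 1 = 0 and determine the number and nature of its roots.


For ax^2 + bx + c = 0, discriminant D = b^2 - 4ac
Here a = 1, b = -1, c = 1
D = (-1)^2 - 4(1)(1) = 1 - 4 = -3

D = -3 < 0
The equation has no real roots (2 complex conjugate roots).

Discriminant = -3, no real roots (2 complex conjugate roots)


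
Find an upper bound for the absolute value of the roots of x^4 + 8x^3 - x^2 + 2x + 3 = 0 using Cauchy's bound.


Cauchy's bound: all roots r satisfy |r| <= 1 + max(|a_i/a_n|) for i = 0,...,n-1
where a_n is the leading coefficient.

Coefficients: [1, 8, -1, 2, 3]
Leading coefficient a_n = 1
Ratios |a_i/a_n|: 8, 1, 2, 3
Maximum ratio: 8
Cauchy's bound: |r| <= 1 + 8 = 9

Upper bound = 9


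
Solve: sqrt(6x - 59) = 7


Square both sides: 6x - 59 = 7^2 = 49
6x = 49 + 59 = 108
x = 18
Check: sqrt(6*18 - 59) = sqrt(49) = 7 ✓

x = 18


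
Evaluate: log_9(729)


We need the exponent such that 9^? = 729
9^3 = 729
Therefore log_9(729) = 3

3


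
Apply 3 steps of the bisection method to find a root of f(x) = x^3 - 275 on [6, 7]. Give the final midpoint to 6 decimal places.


f(x) = x^3 - 275
f(6) = -59 < 0
f(7) = 68 > 0

Step 1: midpoint = (6.000000 + 7.000000)/2 = 6.500000
  f(6.500000) = -0.375000
  f(mid) < 0, so root is in [6.500000, 7.000000]

Step 2: midpoint = (6.500000 + 7.000000)/2 = 6.750000
  f(6.750000) = 32.546875
  f(mid) > 0, so root is in [6.500000, 6.750000]

Step 3: midpoint = (6.500000 + 6.750000)/2 = 6.625000
  f(6.625000) = 15.775391
  f(mid) > 0, so root is in [6.500000, 6.625000]

midpoint = 6.625000


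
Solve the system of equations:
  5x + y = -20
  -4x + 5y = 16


Using Cramer's rule:
Determinant D = (5)(5) - (-4)(1) = 25 + 4 = 29
Dx = (-20)(5) - (16)(1) = -100 - 16 = -116
Dy = (5)(16) - (-4)(-20) = 80 - 80 = 0
x = Dx/D = -116/29 = -4
y = Dy/D = 0/29 = 0

x = -4, y = 0


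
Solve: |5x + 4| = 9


An absolute value equation |expr| = 9 gives two cases:
Case 1: 5x + 4 = 9
  5x = 5, so x = 1
Case 2: 5x + 4 = -9
  5x = -13, so x = -13/5

x = -13/5, x = 1


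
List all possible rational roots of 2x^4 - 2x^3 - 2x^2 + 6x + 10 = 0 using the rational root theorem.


Rational root theorem: possible roots are ±p/q where:
  p divides the constant term (10): p ∈ {1, 2, 5, 10}
  q divides the leading coefficient (2): q ∈ {1, 2}

All possible rational roots: -10, -5, -5/2, -2, -1, -1/2, 1/2, 1, 2, 5/2, 5, 10

-10, -5, -5/2, -2, -1, -1/2, 1/2, 1, 2, 5/2, 5, 10


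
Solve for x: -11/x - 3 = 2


Subtract -3 from both sides: -11/x = 5
Multiply both sides by x: -11 = 5 * x
Divide by 5: x = -11/5

x = -11/5


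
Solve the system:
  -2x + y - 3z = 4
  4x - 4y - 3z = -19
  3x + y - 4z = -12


Using Cramer's rule. Expand each determinant along the first row.
D  = (-2)*[(-4)*(-4) - (-3)*1] - 1*[4*(-4) - (-3)*3] + (-3)*[4*1 - (-4)*3]
  = (-2)*(19) - 1*(-7) + (-3)*(16) = -79
Dx = 4*[(-4)*(-4) - (-3)*1] - 1*[(-19)*(-4) - (-3)*(-12)] + (-3)*[(-19)*1 - (-4)*(-12)]
  = 4*(19) - 1*(40) + (-3)*(-67) = 237
Dy = (-2)*[(-19)*(-4) - (-3)*(-12)] - 4*[4*(-4) - (-3)*3] + (-3)*[4*(-12) - (-19)*3]
  = (-2)*(40) - 4*(-7) + (-3)*(9) = -79
Dz = (-2)*[(-4)*(-12) - (-19)*1] - 1*[4*(-12) - (-19)*3] + 4*[4*1 - (-4)*3]
  = (-2)*(67) - 1*(9) + 4*(16) = -79
x = Dx/D = 237/-79 = -3, y = Dy/D = -79/-79 = 1, z = Dz/D = -79/-79 = 1
Check eq1: (-2)(-3) + (1)(1) + (-3)(1) = 4 = 4 ✓
Check eq2: (4)(-3) + (-4)(1) + (-3)(1) = -19 = -19 ✓
Check eq3: (3)(-3) + (1)(1) + (-4)(1) = -12 = -12 ✓

x = -3, y = 1, z = 1


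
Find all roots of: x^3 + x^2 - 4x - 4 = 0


Let p(x) = x^3 + x^2 - 4x - 4. By the rational root theorem (leading coefficient 1), any rational root is an integer divisor of 4: try ±1, ±2, ... in turn.
Test x = 1: value = -6 ≠ 0.
Test x = -1: value = 0 ✓, so (x + 1) is a factor.
Synthetic division by (x + 1): bring down 1; 1(-1) + 1 = 0; 0(-1) - 4 = -4; (-4)(-1) - 4 = 0 → quotient x^2 - 4, remainder 0.
Solve the quadratic x^2 - 4 = 0: discriminant = 0^2 - 4(1)(-4) = 0 + 16 = 16.
sqrt(16) = 4, so x = (0 ± 4)/2: x = 2 or x = -2.
Collecting all roots found:

x = -2, x = -1, x = 2


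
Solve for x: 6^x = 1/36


Express both sides with the same base.
1/36 = 6^(-2)
Since the bases match: x = -2

x = -2


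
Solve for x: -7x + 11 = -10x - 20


Starting with: -7x + 11 = -10x - 20
Move all x terms to left: (-7 + 10)x = -20 - 11
Simplify: 3x = -31
Divide both sides by 3: x = -31/3

x = -31/3


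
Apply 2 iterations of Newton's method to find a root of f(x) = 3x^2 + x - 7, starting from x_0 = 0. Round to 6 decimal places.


Newton's method: x_(n+1) = x_n - f(x_n)/f'(x_n)
f(x) = 3x^2 + x - 7
f'(x) = 6x + 1

Iteration 1:
  f(0.000000) = -7.000000
  f'(0.000000) = 1.000000
  x_1 = 0.000000 - (-7.000000)/(1.000000) = 7.000000

Iteration 2:
  f(7.000000) = 147.000000
  f'(7.000000) = 43.000000
  x_2 = 7.000000 - (147.000000)/(43.000000) = 3.581395

x_2 = 3.581395


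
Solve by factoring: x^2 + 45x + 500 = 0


We need two numbers that multiply to 500 and add to 45.
Those numbers are 25 and 20 (since 25 * 20 = 500 and 25 + 20 = 45).
So x^2 + 45x + 500 = (x + 25)(x + 20) = 0
Setting each factor to zero: x = -25 or x = -20

x = -25, x = -20


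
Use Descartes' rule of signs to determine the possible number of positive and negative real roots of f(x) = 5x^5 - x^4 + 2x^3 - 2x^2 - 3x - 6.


Descartes' rule of signs:

For positive roots, count sign changes in f(x) = 5x^5 - x^4 + 2x^3 - 2x^2 - 3x - 6:
Signs of coefficients: +, -, +, -, -, -
Number of sign changes: 3
Possible positive real roots: 3, 1

For negative roots, examine f(-x) = -5x^5 - x^4 - 2x^3 - 2x^2 + 3x - 6:
Signs of coefficients: -, -, -, -, +, -
Number of sign changes: 2
Possible negative real roots: 2, 0

Positive roots: 3 or 1; Negative roots: 2 or 0


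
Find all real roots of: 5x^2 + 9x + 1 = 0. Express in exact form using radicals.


Using the quadratic formula: x = (-b ± sqrt(b^2 - 4ac)) / (2a)
Here a = 5, b = 9, c = 1
Discriminant = b^2 - 4ac = 9^2 - 4(5)(1) = 81 - 20 = 61
Since discriminant = 61 > 0, there are two real roots.
x = (-9 ± sqrt(61)) / 10
Numerically: x ≈ -0.1190 or x ≈ -1.6810

x = (-9 + sqrt(61)) / 10 or x = (-9 - sqrt(61)) / 10


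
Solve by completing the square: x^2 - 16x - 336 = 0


Start: x^2 - 16x - 336 = 0
Move constant: x^2 - 16x = 336
Half of -16 is -8, squared is 64
Add 64 to both sides: x^2 - 16x + 64 = 400
(x - 8)^2 = 400
x - 8 = ±20
x = 8 + 20 = 28 or x = 8 - 20 = -12

x = -12, x = 28


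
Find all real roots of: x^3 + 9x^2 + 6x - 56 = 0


Let p(x) = x^3 + 9x^2 + 6x - 56. By the rational root theorem (leading coefficient 1), any rational root is an integer divisor of 56: try ±1, ±2, ... in turn.
Test x = 1: value = -40 ≠ 0.
Test x = -1: value = -54 ≠ 0.
Test x = 2: value = 0 ✓, so (x - 2) is a factor.
Synthetic division by (x - 2): bring down 1; 1(2) + 9 = 11; 11(2) + 6 = 28; 28(2) - 56 = 0 → quotient x^2 + 11x + 28, remainder 0.
Solve the quadratic x^2 + 11x + 28 = 0: discriminant = 11^2 - 4(1)(28) = 121 - 112 = 9.
sqrt(9) = 3, so x = (-11 ± 3)/2: x = -4 or x = -7.

x = -7, x = -4, x = 2


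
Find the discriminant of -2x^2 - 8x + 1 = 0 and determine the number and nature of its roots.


For ax^2 + bx + c = 0, discriminant D = b^2 - 4ac
Here a = -2, b = -8, c = 1
D = (-8)^2 - 4(-2)(1) = 64 + 8 = 72

D = 72 > 0 but not a perfect square
The equation has 2 distinct real irrational roots.

Discriminant = 72, 2 distinct real irrational roots


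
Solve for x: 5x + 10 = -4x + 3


Starting with: 5x + 10 = -4x + 3
Move all x terms to left: (5 + 4)x = 3 - 10
Simplify: 9x = -7
Divide both sides by 9: x = -7/9

x = -7/9


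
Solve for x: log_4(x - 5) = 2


Convert to exponential form: x - 5 = 4^2 = 16
x = 16 + 5 = 21
Check: log_4(21 - 5) = log_4(16) = log_4(16) = 2 ✓

x = 21


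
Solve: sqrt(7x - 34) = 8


Square both sides: 7x - 34 = 8^2 = 64
7x = 64 + 34 = 98
x = 14
Check: sqrt(7*14 - 34) = sqrt(64) = 8 ✓

x = 14


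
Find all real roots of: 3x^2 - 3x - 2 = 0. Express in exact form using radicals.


Using the quadratic formula: x = (-b ± sqrt(b^2 - 4ac)) / (2a)
Here a = 3, b = -3, c = -2
Discriminant = b^2 - 4ac = (-3)^2 - 4(3)(-2) = 9 + 24 = 33
Since discriminant = 33 > 0, there are two real roots.
x = (3 ± sqrt(33)) / 6
Numerically: x ≈ 1.4574 or x ≈ -0.4574

x = (3 + sqrt(33)) / 6 or x = (3 - sqrt(33)) / 6


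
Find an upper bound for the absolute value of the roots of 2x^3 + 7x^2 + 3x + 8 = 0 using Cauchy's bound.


Cauchy's bound: all roots r satisfy |r| <= 1 + max(|a_i/a_n|) for i = 0,...,n-1
where a_n is the leading coefficient.

Coefficients: [2, 7, 3, 8]
Leading coefficient a_n = 2
Ratios |a_i/a_n|: 7/2, 3/2, 4
Maximum ratio: 4
Cauchy's bound: |r| <= 1 + 4 = 5

Upper bound = 5


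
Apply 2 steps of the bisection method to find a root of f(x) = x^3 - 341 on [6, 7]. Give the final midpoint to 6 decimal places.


f(x) = x^3 - 341
f(6) = -125 < 0
f(7) = 2 > 0

Step 1: midpoint = (6.000000 + 7.000000)/2 = 6.500000
  f(6.500000) = -66.375000
  f(mid) < 0, so root is in [6.500000, 7.000000]

Step 2: midpoint = (6.500000 + 7.000000)/2 = 6.750000
  f(6.750000) = -33.453125
  f(mid) < 0, so root is in [6.750000, 7.000000]

midpoint = 6.750000


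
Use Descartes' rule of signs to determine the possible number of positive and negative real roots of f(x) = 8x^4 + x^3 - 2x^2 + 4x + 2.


Descartes' rule of signs:

For positive roots, count sign changes in f(x) = 8x^4 + x^3 - 2x^2 + 4x + 2:
Signs of coefficients: +, +, -, +, +
Number of sign changes: 2
Possible positive real roots: 2, 0

For negative roots, examine f(-x) = 8x^4 - x^3 - 2x^2 - 4x + 2:
Signs of coefficients: +, -, -, -, +
Number of sign changes: 2
Possible negative real roots: 2, 0

Positive roots: 2 or 0; Negative roots: 2 or 0


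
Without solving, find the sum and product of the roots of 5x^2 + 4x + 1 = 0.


By Vieta's formulas for ax^2 + bx + c = 0:
  Sum of roots = -b/a
  Product of roots = c/a

Here a = 5, b = 4, c = 1
Sum = -(4)/5 = -4/5
Product = 1/5 = 1/5

Sum = -4/5, Product = 1/5


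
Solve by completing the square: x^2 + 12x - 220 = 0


Start: x^2 + 12x - 220 = 0
Move constant: x^2 + 12x = 220
Half of 12 is 6, squared is 36
Add 36 to both sides: x^2 + 12x + 36 = 256
(x + 6)^2 = 256
x + 6 = ±16
x = -6 + 16 = 10 or x = -6 - 16 = -22

x = -22, x = 10


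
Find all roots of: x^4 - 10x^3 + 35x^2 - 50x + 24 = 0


Let p(x) = x^4 - 10x^3 + 35x^2 - 50x + 24. By the rational root theorem (leading coefficient 1), any rational root is an integer divisor of 24: try ±1, ±2, ... in turn.
Test x = 1: value = 0 ✓, so (x - 1) is a factor.
Synthetic division by (x - 1): bring down 1; 1(1) - 10 = -9; (-9)(1) + 35 = 26; 26(1) - 50 = -24; (-24)(1) + 24 = 0 → quotient x^3 - 9x^2 + 26x - 24, remainder 0.
Continue with the quotient x^3 - 9x^2 + 26x - 24 (candidates must divide 24; re-test x = 1 first in case it repeats).
Test x = 1: value = -6 ≠ 0.
Test x = -1: value = -60 ≠ 0.
Test x = 2: value = 0 ✓, so (x - 2) is a factor.
Synthetic division by (x - 2): bring down 1; 1(2) - 9 = -7; (-7)(2) + 26 = 12; 12(2) - 24 = 0 → quotient x^2 - 7x + 12, remainder 0.
Solve the quadratic x^2 - 7x + 12 = 0: discriminant = (-7)^2 - 4(1)(12) = 49 - 48 = 1.
sqrt(1) = 1, so x = (7 ± 1)/2: x = 4 or x = 3.
Collecting all roots found:

x = 1, x = 2, x = 3, x = 4


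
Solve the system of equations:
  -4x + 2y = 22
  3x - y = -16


Using Cramer's rule:
Determinant D = (-4)(-1) - (3)(2) = 4 - 6 = -2
Dx = (22)(-1) - (-16)(2) = -22 + 32 = 10
Dy = (-4)(-16) - (3)(22) = 64 - 66 = -2
x = Dx/D = 10/-2 = -5
y = Dy/D = -2/-2 = 1

x = -5, y = 1


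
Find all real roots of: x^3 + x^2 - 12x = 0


The constant term is 0, so x = 0 is a root. Factor out x:
  x(x^2 + x - 12) = 0
Solve the quadratic x^2 + x - 12 = 0: discriminant = 1^2 - 4(1)(-12) = 1 + 48 = 49.
sqrt(49) = 7, so x = (-1 ± 7)/2: x = 3 or x = -4.

x = -4, x = 0, x = 3


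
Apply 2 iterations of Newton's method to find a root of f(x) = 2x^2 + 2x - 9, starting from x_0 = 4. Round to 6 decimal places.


Newton's method: x_(n+1) = x_n - f(x_n)/f'(x_n)
f(x) = 2x^2 + 2x - 9
f'(x) = 4x + 2

Iteration 1:
  f(4.000000) = 31.000000
  f'(4.000000) = 18.000000
  x_1 = 4.000000 - (31.000000)/(18.000000) = 2.277778

Iteration 2:
  f(2.277778) = 5.932099
  f'(2.277778) = 11.111111
  x_2 = 2.277778 - (5.932099)/(11.111111) = 1.743889

x_2 = 1.743889


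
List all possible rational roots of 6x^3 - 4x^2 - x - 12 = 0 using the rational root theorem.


Rational root theorem: possible roots are ±p/q where:
  p divides the constant term (-12): p ∈ {1, 2, 3, 4, 6, 12}
  q divides the leading coefficient (6): q ∈ {1, 2, 3, 6}

All possible rational roots: -12, -6, -4, -3, -2, -3/2, -4/3, -1, -2/3, -1/2, -1/3, -1/6, 1/6, 1/3, 1/2, 2/3, 1, 4/3, 3/2, 2, 3, 4, 6, 12

-12, -6, -4, -3, -2, -3/2, -4/3, -1, -2/3, -1/2, -1/3, -1/6, 1/6, 1/3, 1/2, 2/3, 1, 4/3, 3/2, 2, 3, 4, 6, 12


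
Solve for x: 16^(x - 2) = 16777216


Express both sides with the same base.
16777216 = 16^6
Since the bases match, equate exponents: x - 2 = 6
So x = 6 - (-2) = 8

x = 8


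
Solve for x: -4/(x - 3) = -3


Multiply both sides by (x - 3): -4 = -3(x - 3)
Distribute: -4 = -3x + 9
-3x = -4 - 9 = -13
x = 13/3

x = 13/3


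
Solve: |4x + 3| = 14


An absolute value equation |expr| = 14 gives two cases:
Case 1: 4x + 3 = 14
  4x = 11, so x = 11/4
Case 2: 4x + 3 = -14
  4x = -17, so x = -17/4

x = -17/4, x = 11/4


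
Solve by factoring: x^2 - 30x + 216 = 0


We need two numbers that multiply to 216 and add to -30.
Those numbers are -18 and -12 (since (-18) * (-12) = 216 and (-18) + (-12) = -30).
So x^2 - 30x + 216 = (x - 18)(x - 12) = 0
Setting each factor to zero: x = 18 or x = 12

x = 12, x = 18


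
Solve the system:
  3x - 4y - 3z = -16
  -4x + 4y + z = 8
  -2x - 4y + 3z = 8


Using Cramer's rule. Expand each determinant along the first row.
D  = 3*[4*3 - 1*(-4)] - (-4)*[(-4)*3 - 1*(-2)] + (-3)*[(-4)*(-4) - 4*(-2)]
  = 3*(16) - (-4)*(-10) + (-3)*(24) = -64
Dx = (-16)*[4*3 - 1*(-4)] - (-4)*[8*3 - 1*8] + (-3)*[8*(-4) - 4*8]
  = (-16)*(16) - (-4)*(16) + (-3)*(-64) = 0
Dy = 3*[8*3 - 1*8] - (-16)*[(-4)*3 - 1*(-2)] + (-3)*[(-4)*8 - 8*(-2)]
  = 3*(16) - (-16)*(-10) + (-3)*(-16) = -64
Dz = 3*[4*8 - 8*(-4)] - (-4)*[(-4)*8 - 8*(-2)] + (-16)*[(-4)*(-4) - 4*(-2)]
  = 3*(64) - (-4)*(-16) + (-16)*(24) = -256
x = Dx/D = 0/-64 = 0, y = Dy/D = -64/-64 = 1, z = Dz/D = -256/-64 = 4
Check eq1: (3)(0) + (-4)(1) + (-3)(4) = -16 = -16 ✓
Check eq2: (-4)(0) + (4)(1) + (1)(4) = 8 = 8 ✓
Check eq3: (-2)(0) + (-4)(1) + (3)(4) = 8 = 8 ✓

x = 0, y = 1, z = 4


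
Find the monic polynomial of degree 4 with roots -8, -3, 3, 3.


A monic polynomial with roots -8, -3, 3, 3 is:
p(x) = (x + 8)(x + 3)(x - 3)(x - 3)
After multiplying by (x + 8): x + 8
After multiplying by (x + 3): x^2 + 11x + 24
After multiplying by (x - 3): x^3 + 8x^2 - 9x - 72
After multiplying by (x - 3): x^4 + 5x^3 - 33x^2 - 45x + 216

x^4 + 5x^3 - 33x^2 - 45x + 216


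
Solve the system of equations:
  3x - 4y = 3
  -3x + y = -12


Using Cramer's rule:
Determinant D = (3)(1) - (-3)(-4) = 3 - 12 = -9
Dx = (3)(1) - (-12)(-4) = 3 - 48 = -45
Dy = (3)(-12) - (-3)(3) = -36 + 9 = -27
x = Dx/D = -45/-9 = 5
y = Dy/D = -27/-9 = 3

x = 5, y = 3


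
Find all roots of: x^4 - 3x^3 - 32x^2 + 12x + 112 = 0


Let p(x) = x^4 - 3x^3 - 32x^2 + 12x + 112. By the rational root theorem (leading coefficient 1), any rational root is an integer divisor of 112: try ±1, ±2, ... in turn.
Test x = 1: value = 90 ≠ 0.
Test x = -1: value = 72 ≠ 0.
Test x = 2: value = 0 ✓, so (x - 2) is a factor.
Synthetic division by (x - 2): bring down 1; 1(2) - 3 = -1; (-1)(2) - 32 = -34; (-34)(2) + 12 = -56; (-56)(2) + 112 = 0 → quotient x^3 - x^2 - 34x - 56, remainder 0.
Continue with the quotient x^3 - x^2 - 34x - 56 (candidates must divide 56; re-test x = 2 first in case it repeats).
Test x = 2: value = -120 ≠ 0.
Test x = -2: value = 0 ✓, so (x + 2) is a factor.
Synthetic division by (x + 2): bring down 1; 1(-2) - 1 = -3; (-3)(-2) - 34 = -28; (-28)(-2) - 56 = 0 → quotient x^2 - 3x - 28, remainder 0.
Solve the quadratic x^2 - 3x - 28 = 0: discriminant = (-3)^2 - 4(1)(-28) = 9 + 112 = 121.
sqrt(121) = 11, so x = (3 ± 11)/2: x = 7 or x = -4.
Collecting all roots found:

x = -4, x = -2, x = 2, x = 7


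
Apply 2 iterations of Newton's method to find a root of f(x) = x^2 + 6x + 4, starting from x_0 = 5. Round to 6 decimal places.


Newton's method: x_(n+1) = x_n - f(x_n)/f'(x_n)
f(x) = x^2 + 6x + 4
f'(x) = 2x + 6

Iteration 1:
  f(5.000000) = 59.000000
  f'(5.000000) = 16.000000
  x_1 = 5.000000 - (59.000000)/(16.000000) = 1.312500

Iteration 2:
  f(1.312500) = 13.597656
  f'(1.312500) = 8.625000
  x_2 = 1.312500 - (13.597656)/(8.625000) = -0.264040

x_2 = -0.264040


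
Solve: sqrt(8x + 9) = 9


Square both sides: 8x + 9 = 9^2 = 81
8x = 81 - 9 = 72
x = 9
Check: sqrt(8*9 + 9) = sqrt(81) = 9 ✓

x = 9


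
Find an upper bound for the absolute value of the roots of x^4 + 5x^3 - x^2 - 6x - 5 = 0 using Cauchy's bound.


Cauchy's bound: all roots r satisfy |r| <= 1 + max(|a_i/a_n|) for i = 0,...,n-1
where a_n is the leading coefficient.

Coefficients: [1, 5, -1, -6, -5]
Leading coefficient a_n = 1
Ratios |a_i/a_n|: 5, 1, 6, 5
Maximum ratio: 6
Cauchy's bound: |r| <= 1 + 6 = 7

Upper bound = 7


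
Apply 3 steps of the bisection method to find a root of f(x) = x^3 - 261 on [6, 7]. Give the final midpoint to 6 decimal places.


f(x) = x^3 - 261
f(6) = -45 < 0
f(7) = 82 > 0

Step 1: midpoint = (6.000000 + 7.000000)/2 = 6.500000
  f(6.500000) = 13.625000
  f(mid) > 0, so root is in [6.000000, 6.500000]

Step 2: midpoint = (6.000000 + 6.500000)/2 = 6.250000
  f(6.250000) = -16.859375
  f(mid) < 0, so root is in [6.250000, 6.500000]

Step 3: midpoint = (6.250000 + 6.500000)/2 = 6.375000
  f(6.375000) = -1.916016
  f(mid) < 0, so root is in [6.375000, 6.500000]

midpoint = 6.375000


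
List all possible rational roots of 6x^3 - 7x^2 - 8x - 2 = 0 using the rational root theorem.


Rational root theorem: possible roots are ±p/q where:
  p divides the constant term (-2): p ∈ {1, 2}
  q divides the leading coefficient (6): q ∈ {1, 2, 3, 6}

All possible rational roots: -2, -1, -2/3, -1/2, -1/3, -1/6, 1/6, 1/3, 1/2, 2/3, 1, 2

-2, -1, -2/3, -1/2, -1/3, -1/6, 1/6, 1/3, 1/2, 2/3, 1, 2


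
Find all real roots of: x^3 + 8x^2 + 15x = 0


The constant term is 0, so x = 0 is a root. Factor out x:
  x(x^2 + 8x + 15) = 0
Solve the quadratic x^2 + 8x + 15 = 0: discriminant = 8^2 - 4(1)(15) = 64 - 60 = 4.
sqrt(4) = 2, so x = (-8 ± 2)/2: x = -3 or x = -5.

x = -5, x = -3, x = 0


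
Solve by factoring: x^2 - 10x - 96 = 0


We need two numbers that multiply to -96 and add to -10.
Those numbers are 6 and -16 (since 6 * (-16) = -96 and 6 + (-16) = -10).
So x^2 - 10x - 96 = (x + 6)(x - 16) = 0
Setting each factor to zero: x = -6 or x = 16

x = -6, x = 16


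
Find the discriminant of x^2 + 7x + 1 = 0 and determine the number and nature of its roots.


For ax^2 + bx + c = 0, discriminant D = b^2 - 4ac
Here a = 1, b = 7, c = 1
D = (7)^2 - 4(1)(1) = 49 - 4 = 45

D = 45 > 0 but not a perfect square
The equation has 2 distinct real irrational roots.

Discriminant = 45, 2 distinct real irrational roots


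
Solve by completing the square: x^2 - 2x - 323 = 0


Start: x^2 - 2x - 323 = 0
Move constant: x^2 - 2x = 323
Half of -2 is -1, squared is 1
Add 1 to both sides: x^2 - 2x + 1 = 324
(x - 1)^2 = 324
x - 1 = ±18
x = 1 + 18 = 19 or x = 1 - 18 = -17

x = -17, x = 19


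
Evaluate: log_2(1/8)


We need the exponent such that 2^? = 1/8
2^(-3) = 1/2^3 = 1/8
Therefore log_2(1/8) = -3

-3


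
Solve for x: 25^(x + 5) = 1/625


Express both sides with the same base.
1/625 = 25^(-2)
Since the bases match, equate exponents: x + 5 = -2
So x = -2 - (5) = -7

x = -7


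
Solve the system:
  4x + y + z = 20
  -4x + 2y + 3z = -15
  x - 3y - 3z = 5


Using Cramer's rule. Expand each determinant along the first row.
D  = 4*[2*(-3) - 3*(-3)] - 1*[(-4)*(-3) - 3*1] + 1*[(-4)*(-3) - 2*1]
  = 4*(3) - 1*(9) + 1*(10) = 13
Dx = 20*[2*(-3) - 3*(-3)] - 1*[(-15)*(-3) - 3*5] + 1*[(-15)*(-3) - 2*5]
  = 20*(3) - 1*(30) + 1*(35) = 65
Dy = 4*[(-15)*(-3) - 3*5] - 20*[(-4)*(-3) - 3*1] + 1*[(-4)*5 - (-15)*1]
  = 4*(30) - 20*(9) + 1*(-5) = -65
Dz = 4*[2*5 - (-15)*(-3)] - 1*[(-4)*5 - (-15)*1] + 20*[(-4)*(-3) - 2*1]
  = 4*(-35) - 1*(-5) + 20*(10) = 65
x = Dx/D = 65/13 = 5, y = Dy/D = -65/13 = -5, z = Dz/D = 65/13 = 5
Check eq1: (4)(5) + (1)(-5) + (1)(5) = 20 = 20 ✓
Check eq2: (-4)(5) + (2)(-5) + (3)(5) = -15 = -15 ✓
Check eq3: (1)(5) + (-3)(-5) + (-3)(5) = 5 = 5 ✓

x = 5, y = -5, z = 5


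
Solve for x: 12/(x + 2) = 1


Multiply both sides by (x + 2): 12 = 1(x + 2)
Distribute: 12 = x + 2
x = 12 - 2 = 10
x = 10

x = 10


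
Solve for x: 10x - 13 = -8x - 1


Starting with: 10x - 13 = -8x - 1
Move all x terms to left: (10 + 8)x = -1 + 13
Simplify: 18x = 12
Divide both sides by 18: x = 2/3

x = 2/3


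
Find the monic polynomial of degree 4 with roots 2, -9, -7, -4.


A monic polynomial with roots 2, -9, -7, -4 is:
p(x) = (x - 2)(x + 9)(x + 7)(x + 4)
After multiplying by (x - 2): x - 2
After multiplying by (x + 9): x^2 + 7x - 18
After multiplying by (x + 7): x^3 + 14x^2 + 31x - 126
After multiplying by (x + 4): x^4 + 18x^3 + 87x^2 - 2x - 504

x^4 + 18x^3 + 87x^2 - 2x - 504


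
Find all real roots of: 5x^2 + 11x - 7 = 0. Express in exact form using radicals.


Using the quadratic formula: x = (-b ± sqrt(b^2 - 4ac)) / (2a)
Here a = 5, b = 11, c = -7
Discriminant = b^2 - 4ac = 11^2 - 4(5)(-7) = 121 + 140 = 261
Since discriminant = 261 > 0, there are two real roots.
x = (-11 ± 3*sqrt(29)) / 10
Numerically: x ≈ 0.5155 or x ≈ -2.7155

x = (-11 + 3*sqrt(29)) / 10 or x = (-11 - 3*sqrt(29)) / 10


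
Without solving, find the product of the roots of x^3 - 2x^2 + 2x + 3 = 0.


By Vieta's formulas for x^3 + bx^2 + cx + d = 0:
  r1 + r2 + r3 = -b/a = 2
  r1*r2 + r1*r3 + r2*r3 = c/a = 2
  r1*r2*r3 = -d/a = -3


Product = -3


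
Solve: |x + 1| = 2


An absolute value equation |expr| = 2 gives two cases:
Case 1: x + 1 = 2
  x = 1, so x = 1
Case 2: x + 1 = -2
  x = -3, so x = -3

x = -3, x = 1


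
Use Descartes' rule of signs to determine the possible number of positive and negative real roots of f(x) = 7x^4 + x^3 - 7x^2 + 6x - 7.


Descartes' rule of signs:

For positive roots, count sign changes in f(x) = 7x^4 + x^3 - 7x^2 + 6x - 7:
Signs of coefficients: +, +, -, +, -
Number of sign changes: 3
Possible positive real roots: 3, 1

For negative roots, examine f(-x) = 7x^4 - x^3 - 7x^2 - 6x - 7:
Signs of coefficients: +, -, -, -, -
Number of sign changes: 1
Possible negative real roots: 1

Positive roots: 3 or 1; Negative roots: 1


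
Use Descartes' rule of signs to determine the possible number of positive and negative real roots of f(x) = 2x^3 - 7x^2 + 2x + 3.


Descartes' rule of signs:

For positive roots, count sign changes in f(x) = 2x^3 - 7x^2 + 2x + 3:
Signs of coefficients: +, -, +, +
Number of sign changes: 2
Possible positive real roots: 2, 0

For negative roots, examine f(-x) = -2x^3 - 7x^2 - 2x + 3:
Signs of coefficients: -, -, -, +
Number of sign changes: 1
Possible negative real roots: 1

Positive roots: 2 or 0; Negative roots: 1


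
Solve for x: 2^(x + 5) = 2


Express both sides with the same base.
2 = 2^1
Since the bases match, equate exponents: x + 5 = 1
So x = 1 - (5) = -4

x = -4


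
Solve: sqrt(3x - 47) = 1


Square both sides: 3x - 47 = 1^2 = 1
3x = 1 + 47 = 48
x = 16
Check: sqrt(3*16 - 47) = sqrt(1) = 1 ✓

x = 16


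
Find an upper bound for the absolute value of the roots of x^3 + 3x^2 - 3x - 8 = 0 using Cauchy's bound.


Cauchy's bound: all roots r satisfy |r| <= 1 + max(|a_i/a_n|) for i = 0,...,n-1
where a_n is the leading coefficient.

Coefficients: [1, 3, -3, -8]
Leading coefficient a_n = 1
Ratios |a_i/a_n|: 3, 3, 8
Maximum ratio: 8
Cauchy's bound: |r| <= 1 + 8 = 9

Upper bound = 9


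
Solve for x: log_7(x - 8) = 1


Convert to exponential form: x - 8 = 7^1 = 7
x = 7 + 8 = 15
Check: log_7(15 - 8) = log_7(7) = log_7(7) = 1 ✓

x = 15


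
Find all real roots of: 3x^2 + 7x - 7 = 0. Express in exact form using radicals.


Using the quadratic formula: x = (-b ± sqrt(b^2 - 4ac)) / (2a)
Here a = 3, b = 7, c = -7
Discriminant = b^2 - 4ac = 7^2 - 4(3)(-7) = 49 + 84 = 133
Since discriminant = 133 > 0, there are two real roots.
x = (-7 ± sqrt(133)) / 6
Numerically: x ≈ 0.7554 or x ≈ -3.0888

x = (-7 + sqrt(133)) / 6 or x = (-7 - sqrt(133)) / 6


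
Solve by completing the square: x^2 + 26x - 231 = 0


Start: x^2 + 26x - 231 = 0
Move constant: x^2 + 26x = 231
Half of 26 is 13, squared is 169
Add 169 to both sides: x^2 + 26x + 169 = 400
(x + 13)^2 = 400
x + 13 = ±20
x = -13 + 20 = 7 or x = -13 - 20 = -33

x = -33, x = 7


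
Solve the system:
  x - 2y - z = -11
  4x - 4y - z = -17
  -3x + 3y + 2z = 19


Using Cramer's rule. Expand each determinant along the first row.
D  = 1*[(-4)*2 - (-1)*3] - (-2)*[4*2 - (-1)*(-3)] + (-1)*[4*3 - (-4)*(-3)]
  = 1*(-5) - (-2)*(5) + (-1)*(0) = 5
Dx = (-11)*[(-4)*2 - (-1)*3] - (-2)*[(-17)*2 - (-1)*19] + (-1)*[(-17)*3 - (-4)*19]
  = (-11)*(-5) - (-2)*(-15) + (-1)*(25) = 0
Dy = 1*[(-17)*2 - (-1)*19] - (-11)*[4*2 - (-1)*(-3)] + (-1)*[4*19 - (-17)*(-3)]
  = 1*(-15) - (-11)*(5) + (-1)*(25) = 15
Dz = 1*[(-4)*19 - (-17)*3] - (-2)*[4*19 - (-17)*(-3)] + (-11)*[4*3 - (-4)*(-3)]
  = 1*(-25) - (-2)*(25) + (-11)*(0) = 25
x = Dx/D = 0/5 = 0, y = Dy/D = 15/5 = 3, z = Dz/D = 25/5 = 5
Check eq1: (1)(0) + (-2)(3) + (-1)(5) = -11 = -11 ✓
Check eq2: (4)(0) + (-4)(3) + (-1)(5) = -17 = -17 ✓
Check eq3: (-3)(0) + (3)(3) + (2)(5) = 19 = 19 ✓

x = 0, y = 3, z = 5


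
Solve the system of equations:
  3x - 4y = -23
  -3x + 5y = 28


Using Cramer's rule:
Determinant D = (3)(5) - (-3)(-4) = 15 - 12 = 3
Dx = (-23)(5) - (28)(-4) = -115 + 112 = -3
Dy = (3)(28) - (-3)(-23) = 84 - 69 = 15
x = Dx/D = -3/3 = -1
y = Dy/D = 15/3 = 5

x = -1, y = 5


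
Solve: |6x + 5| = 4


An absolute value equation |expr| = 4 gives two cases:
Case 1: 6x + 5 = 4
  6x = -1, so x = -1/6
Case 2: 6x + 5 = -4
  6x = -9, so x = -3/2

x = -3/2, x = -1/6


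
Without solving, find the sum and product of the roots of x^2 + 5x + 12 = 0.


By Vieta's formulas for ax^2 + bx + c = 0:
  Sum of roots = -b/a
  Product of roots = c/a

Here a = 1, b = 5, c = 12
Sum = -(5)/1 = -5
Product = 12/1 = 12

Sum = -5, Product = 12


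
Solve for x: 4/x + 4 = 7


Subtract 4 from both sides: 4/x = 3
Multiply both sides by x: 4 = 3 * x
Divide by 3: x = 4/3

x = 4/3


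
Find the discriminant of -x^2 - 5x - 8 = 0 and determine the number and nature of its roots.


For ax^2 + bx + c = 0, discriminant D = b^2 - 4ac
Here a = -1, b = -5, c = -8
D = (-5)^2 - 4(-1)(-8) = 25 - 32 = -7

D = -7 < 0
The equation has no real roots (2 complex conjugate roots).

Discriminant = -7, no real roots (2 complex conjugate roots)


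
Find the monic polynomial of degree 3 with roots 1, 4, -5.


A monic polynomial with roots 1, 4, -5 is:
p(x) = (x - 1)(x - 4)(x + 5)
After multiplying by (x - 1): x - 1
After multiplying by (x - 4): x^2 - 5x + 4
After multiplying by (x + 5): x^3 - 21x + 20

x^3 - 21x + 20


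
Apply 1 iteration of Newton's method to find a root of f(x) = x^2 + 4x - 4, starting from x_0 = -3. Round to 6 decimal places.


Newton's method: x_(n+1) = x_n - f(x_n)/f'(x_n)
f(x) = x^2 + 4x - 4
f'(x) = 2x + 4

Iteration 1:
  f(-3.000000) = -7.000000
  f'(-3.000000) = -2.000000
  x_1 = -3.000000 - (-7.000000)/(-2.000000) = -6.500000

x_1 = -6.500000


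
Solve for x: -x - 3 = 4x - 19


Starting with: -x - 3 = 4x - 19
Move all x terms to left: (-1 - 4)x = -19 + 3
Simplify: -5x = -16
Divide both sides by -5: x = 16/5

x = 16/5


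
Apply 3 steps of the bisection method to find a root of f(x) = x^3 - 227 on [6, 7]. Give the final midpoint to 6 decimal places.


f(x) = x^3 - 227
f(6) = -11 < 0
f(7) = 116 > 0

Step 1: midpoint = (6.000000 + 7.000000)/2 = 6.500000
  f(6.500000) = 47.625000
  f(mid) > 0, so root is in [6.000000, 6.500000]

Step 2: midpoint = (6.000000 + 6.500000)/2 = 6.250000
  f(6.250000) = 17.140625
  f(mid) > 0, so root is in [6.000000, 6.250000]

Step 3: midpoint = (6.000000 + 6.250000)/2 = 6.125000
  f(6.125000) = 2.783203
  f(mid) > 0, so root is in [6.000000, 6.125000]

midpoint = 6.125000


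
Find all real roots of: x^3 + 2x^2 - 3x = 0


The constant term is 0, so x = 0 is a root. Factor out x:
  x(x^2 + 2x - 3) = 0
Solve the quadratic x^2 + 2x - 3 = 0: discriminant = 2^2 - 4(1)(-3) = 4 + 12 = 16.
sqrt(16) = 4, so x = (-2 ± 4)/2: x = 1 or x = -3.

x = -3, x = 0, x = 1


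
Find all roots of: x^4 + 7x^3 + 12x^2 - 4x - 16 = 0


Let p(x) = x^4 + 7x^3 + 12x^2 - 4x - 16. By the rational root theorem (leading coefficient 1), any rational root is an integer divisor of 16: try ±1, ±2, ... in turn.
Test x = 1: value = 0 ✓, so (x - 1) is a factor.
Synthetic division by (x - 1): bring down 1; 1(1) + 7 = 8; 8(1) + 12 = 20; 20(1) - 4 = 16; 16(1) - 16 = 0 → quotient x^3 + 8x^2 + 20x + 16, remainder 0.
Continue with the quotient x^3 + 8x^2 + 20x + 16 (candidates must divide 16; re-test x = 1 first in case it repeats).
Test x = 1: value = 45 ≠ 0.
Test x = -1: value = 3 ≠ 0.
Test x = 2: value = 96 ≠ 0.
Test x = -2: value = 0 ✓, so (x + 2) is a factor.
Synthetic division by (x + 2): bring down 1; 1(-2) + 8 = 6; 6(-2) + 20 = 8; 8(-2) + 16 = 0 → quotient x^2 + 6x + 8, remainder 0.
Solve the quadratic x^2 + 6x + 8 = 0: discriminant = 6^2 - 4(1)(8) = 36 - 32 = 4.
sqrt(4) = 2, so x = (-6 ± 2)/2: x = -2 or x = -4.
Collecting all roots found:

x = -4, x = -2 (multiplicity 2), x = 1


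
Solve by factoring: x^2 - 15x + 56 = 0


We need two numbers that multiply to 56 and add to -15.
Those numbers are -7 and -8 (since (-7) * (-8) = 56 and (-7) + (-8) = -15).
So x^2 - 15x + 56 = (x - 7)(x - 8) = 0
Setting each factor to zero: x = 7 or x = 8

x = 7, x = 8


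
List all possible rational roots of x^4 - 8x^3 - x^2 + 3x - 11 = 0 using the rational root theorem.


Rational root theorem: possible roots are ±p/q where:
  p divides the constant term (-11): p ∈ {1, 11}
  q divides the leading coefficient (1): q ∈ {1}

All possible rational roots: -11, -1, 1, 11

-11, -1, 1, 11


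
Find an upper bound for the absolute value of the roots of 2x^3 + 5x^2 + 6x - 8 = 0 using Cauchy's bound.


Cauchy's bound: all roots r satisfy |r| <= 1 + max(|a_i/a_n|) for i = 0,...,n-1
where a_n is the leading coefficient.

Coefficients: [2, 5, 6, -8]
Leading coefficient a_n = 2
Ratios |a_i/a_n|: 5/2, 3, 4
Maximum ratio: 4
Cauchy's bound: |r| <= 1 + 4 = 5

Upper bound = 5


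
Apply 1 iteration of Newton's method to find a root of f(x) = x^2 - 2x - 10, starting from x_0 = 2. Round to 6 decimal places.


Newton's method: x_(n+1) = x_n - f(x_n)/f'(x_n)
f(x) = x^2 - 2x - 10
f'(x) = 2x - 2

Iteration 1:
  f(2.000000) = -10.000000
  f'(2.000000) = 2.000000
  x_1 = 2.000000 - (-10.000000)/(2.000000) = 7.000000

x_1 = 7.000000


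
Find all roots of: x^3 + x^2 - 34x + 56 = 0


Let p(x) = x^3 + x^2 - 34x + 56. By the rational root theorem (leading coefficient 1), any rational root is an integer divisor of 56: try ±1, ±2, ... in turn.
Test x = 1: value = 24 ≠ 0.
Test x = -1: value = 90 ≠ 0.
Test x = 2: value = 0 ✓, so (x - 2) is a factor.
Synthetic division by (x - 2): bring down 1; 1(2) + 1 = 3; 3(2) - 34 = -28; (-28)(2) + 56 = 0 → quotient x^2 + 3x - 28, remainder 0.
Solve the quadratic x^2 + 3x - 28 = 0: discriminant = 3^2 - 4(1)(-28) = 9 + 112 = 121.
sqrt(121) = 11, so x = (-3 ± 11)/2: x = 4 or x = -7.
Collecting all roots found:

x = -7, x = 2, x = 4


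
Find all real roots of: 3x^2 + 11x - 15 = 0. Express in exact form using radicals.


Using the quadratic formula: x = (-b ± sqrt(b^2 - 4ac)) / (2a)
Here a = 3, b = 11, c = -15
Discriminant = b^2 - 4ac = 11^2 - 4(3)(-15) = 121 + 180 = 301
Since discriminant = 301 > 0, there are two real roots.
x = (-11 ± sqrt(301)) / 6
Numerically: x ≈ 1.0582 or x ≈ -4.7249

x = (-11 + sqrt(301)) / 6 or x = (-11 - sqrt(301)) / 6


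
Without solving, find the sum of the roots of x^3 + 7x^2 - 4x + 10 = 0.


By Vieta's formulas for x^3 + bx^2 + cx + d = 0:
  r1 + r2 + r3 = -b/a = -7
  r1*r2 + r1*r3 + r2*r3 = c/a = -4
  r1*r2*r3 = -d/a = -10


Sum = -7


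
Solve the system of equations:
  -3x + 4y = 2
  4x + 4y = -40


Using Cramer's rule:
Determinant D = (-3)(4) - (4)(4) = -12 - 16 = -28
Dx = (2)(4) - (-40)(4) = 8 + 160 = 168
Dy = (-3)(-40) - (4)(2) = 120 - 8 = 112
x = Dx/D = 168/-28 = -6
y = Dy/D = 112/-28 = -4

x = -6, y = -4


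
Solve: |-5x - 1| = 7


An absolute value equation |expr| = 7 gives two cases:
Case 1: -5x - 1 = 7
  -5x = 8, so x = -8/5
Case 2: -5x - 1 = -7
  -5x = -6, so x = 6/5

x = -8/5, x = 6/5


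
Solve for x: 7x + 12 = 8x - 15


Starting with: 7x + 12 = 8x - 15
Move all x terms to left: (7 - 8)x = -15 - 12
Simplify: -x = -27
Divide both sides by -1: x = 27

x = 27


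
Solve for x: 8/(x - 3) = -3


Multiply both sides by (x - 3): 8 = -3(x - 3)
Distribute: 8 = -3x + 9
-3x = 8 - 9 = -1
x = 1/3

x = 1/3


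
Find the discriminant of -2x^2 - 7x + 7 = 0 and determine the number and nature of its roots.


For ax^2 + bx + c = 0, discriminant D = b^2 - 4ac
Here a = -2, b = -7, c = 7
D = (-7)^2 - 4(-2)(7) = 49 + 56 = 105

D = 105 > 0 but not a perfect square
The equation has 2 distinct real irrational roots.

Discriminant = 105, 2 distinct real irrational roots


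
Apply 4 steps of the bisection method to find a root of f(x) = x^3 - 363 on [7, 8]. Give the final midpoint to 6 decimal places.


f(x) = x^3 - 363
f(7) = -20 < 0
f(8) = 149 > 0

Step 1: midpoint = (7.000000 + 8.000000)/2 = 7.500000
  f(7.500000) = 58.875000
  f(mid) > 0, so root is in [7.000000, 7.500000]

Step 2: midpoint = (7.000000 + 7.500000)/2 = 7.250000
  f(7.250000) = 18.078125
  f(mid) > 0, so root is in [7.000000, 7.250000]

Step 3: midpoint = (7.000000 + 7.250000)/2 = 7.125000
  f(7.125000) = -1.294922
  f(mid) < 0, so root is in [7.125000, 7.250000]

Step 4: midpoint = (7.125000 + 7.250000)/2 = 7.187500
  f(7.187500) = 8.307373
  f(mid) > 0, so root is in [7.125000, 7.187500]

midpoint = 7.187500
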